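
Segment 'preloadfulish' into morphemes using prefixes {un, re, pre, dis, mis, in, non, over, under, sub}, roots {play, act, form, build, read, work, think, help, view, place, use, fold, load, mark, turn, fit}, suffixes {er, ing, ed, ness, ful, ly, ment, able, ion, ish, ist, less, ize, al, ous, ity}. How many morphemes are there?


Segmenting 'preloadfulish' against the inventory:
  'pre' -> prefix (morpheme 1)
  'load' -> root (morpheme 2)
  'ful' -> suffix (morpheme 3)
  'ish' -> suffix (morpheme 4)
Total morphemes: 4

4


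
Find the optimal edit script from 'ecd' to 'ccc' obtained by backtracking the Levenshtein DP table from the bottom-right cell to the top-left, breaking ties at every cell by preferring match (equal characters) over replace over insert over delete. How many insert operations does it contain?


Edit distance = 2. Backtracking from cell (3, 3) with preference match > replace > insert > delete,
then listing the resulting alignment 'ecd' -> 'ccc' left to right:
  Step 1: replace e->c
  Step 2: keep 'c'
  Step 3: replace d->c
Total insertions: 0

0


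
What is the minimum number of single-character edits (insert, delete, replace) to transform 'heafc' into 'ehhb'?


Building DP table for s1='heafc' (len 5) and s2='ehhb' (len 4):
       e  h  h  b
    0  1  2  3  4
  h 1  1  1  2  3
  e 2  1  2  2  3
  a 3  2  2  3  3
  f 4  3  3  3  4
  c 5  4  4  4  4
Edit distance = dp[5][4] = 4

4


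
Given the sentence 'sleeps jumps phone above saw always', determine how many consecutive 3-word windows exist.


Word trigrams from [6] words:
  Trigram 1: (sleeps jumps phone)
  Trigram 2: (jumps phone above)
  Trigram 3: (phone above saw)
  Trigram 4: (above saw always)
Total word trigrams: 6 - 2 = 4

4


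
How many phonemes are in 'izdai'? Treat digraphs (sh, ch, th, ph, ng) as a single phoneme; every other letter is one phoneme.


Parsing 'izdai' greedily, digraphs first:
  'i' -> vowel phoneme (phonemes so far: 1)
  'z' -> consonant phoneme (phonemes so far: 2)
  'd' -> consonant phoneme (phonemes so far: 3)
  'a' -> vowel phoneme (phonemes so far: 4)
  'i' -> vowel phoneme (phonemes so far: 5)
Total phonemes: 5

5


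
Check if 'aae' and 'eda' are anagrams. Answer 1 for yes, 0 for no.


Sort characters of 'aae': 'aae'
Sort characters of 'eda': 'ade'
Sorted forms differ -> they are NOT anagrams
Result: 0

0


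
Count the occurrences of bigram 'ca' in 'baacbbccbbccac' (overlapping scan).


Scanning 'baacbbccbbccac' for bigram 'ca':
  Position 0: 'ba' -> no
  Position 1: 'aa' -> no
  Position 2: 'ac' -> no
  Position 3: 'cb' -> no
  Position 4: 'bb' -> no
  Position 5: 'bc' -> no
  Position 6: 'cc' -> no
  Position 7: 'cb' -> no
  Position 8: 'bb' -> no
  Position 9: 'bc' -> no
  Position 10: 'cc' -> no
  Position 11: 'ca' -> MATCH
  Position 12: 'ac' -> no
Total matches: 1

1


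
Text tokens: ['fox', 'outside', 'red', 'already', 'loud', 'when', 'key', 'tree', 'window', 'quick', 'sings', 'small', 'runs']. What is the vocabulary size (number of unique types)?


Listing all tokens and tracking unique types:
  Token 1: 'fox' -> NEW (unique so far: 1)
  Token 2: 'outside' -> NEW (unique so far: 2)
  Token 3: 'red' -> NEW (unique so far: 3)
  Token 4: 'already' -> NEW (unique so far: 4)
  Token 5: 'loud' -> NEW (unique so far: 5)
  Token 6: 'when' -> NEW (unique so far: 6)
  Token 7: 'key' -> NEW (unique so far: 7)
  Token 8: 'tree' -> NEW (unique so far: 8)
  Token 9: 'window' -> NEW (unique so far: 9)
  Token 10: 'quick' -> NEW (unique so far: 10)
  Token 11: 'sings' -> NEW (unique so far: 11)
  Token 12: 'small' -> NEW (unique so far: 12)
  Token 13: 'runs' -> NEW (unique so far: 13)
Unique types: ('already', 'fox', 'key', 'loud', 'outside', 'quick', 'red', 'runs', 'sings', 'small', 'tree', 'when', 'window')
Vocabulary size: 13

13


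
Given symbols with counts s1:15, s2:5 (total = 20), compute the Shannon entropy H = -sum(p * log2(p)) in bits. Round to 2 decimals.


Computing entropy H = -sum(p_i * log2(p_i)):
  s1: p = 15/20 = 0.7500, -p*log2(p) = 0.3113
  s2: p = 5/20 = 0.2500, -p*log2(p) = 0.5000
H = sum of terms = 0.8113
Rounded to 2 decimals: 0.81

0.81


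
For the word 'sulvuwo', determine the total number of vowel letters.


Scanning each character of 'sulvuwo':
  Position 1: 's' -> consonant (running count: 0)
  Position 2: 'u' -> vowel (running count: 1)
  Position 3: 'l' -> consonant (running count: 1)
  Position 4: 'v' -> consonant (running count: 1)
  Position 5: 'u' -> vowel (running count: 2)
  Position 6: 'w' -> consonant (running count: 2)
  Position 7: 'o' -> vowel (running count: 3)
Total vowels: 3

3


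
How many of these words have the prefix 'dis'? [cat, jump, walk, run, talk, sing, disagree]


Checking each word for prefix 'dis':
  'cat' -> no (count: 0)
  'jump' -> no (count: 0)
  'walk' -> no (count: 0)
  'run' -> no (count: 0)
  'talk' -> no (count: 0)
  'sing' -> no (count: 0)
  'disagree' -> YES, starts with 'dis' (count: 1)
Total with prefix 'dis': 1

1


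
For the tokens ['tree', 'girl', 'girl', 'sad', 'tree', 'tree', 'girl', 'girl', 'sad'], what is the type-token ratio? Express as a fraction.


Tokens: 9
Unique types: ('girl', 'sad', 'tree') = 3
TTR = 3/9
Simplify: divide both by 3 -> 1/3
TTR = 1/3

1/3


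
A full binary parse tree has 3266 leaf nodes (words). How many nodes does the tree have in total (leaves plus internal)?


Leaf nodes (terminals): 3266
Internal nodes = n - 1 = 3266 - 1 = 3265
Total = leaves + internal = 3266 + 3265 = 6531

6531


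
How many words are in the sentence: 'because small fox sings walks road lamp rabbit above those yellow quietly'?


Counting words by splitting on spaces:
  Word 1: 'because'
  Word 2: 'small'
  Word 3: 'fox'
  Word 4: 'sings'
  Word 5: 'walks'
  Word 6: 'road'
  Word 7: 'lamp'
  Word 8: 'rabbit'
  Word 9: 'above'
  Word 10: 'those'
  Word 11: 'yellow'
  Word 12: 'quietly'
Total words: 12

12


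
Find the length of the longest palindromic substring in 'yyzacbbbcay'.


Scanning 'yyzacbbbcay' for palindromic substrings.
Substring at positions 3-9: 'acbbbca'.
Check: reverse('acbbbca') = 'acbbbca' -> palindrome confirmed.
Neighbouring characters ('z' / 'y') break symmetry, so it cannot extend further.
No longer palindromic substring exists; longest length = 7

7


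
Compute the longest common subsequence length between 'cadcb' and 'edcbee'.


DP table for LCS of 'cadcb' and 'edcbee':
       e  d  c  b  e  e
    0  0  0  0  0  0  0
  c 0  0  0  1  1  1  1
  a 0  0  0  1  1  1  1
  d 0  0  1  1  1  1  1
  c 0  0  1  2  2  2  2
  b 0  0  1  2  3  3  3
LCS: 'dcb'
LCS length = 3

3


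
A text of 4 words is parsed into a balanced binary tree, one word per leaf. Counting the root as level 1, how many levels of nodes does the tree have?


In a balanced binary tree with n leaves the deepest leaf is ceil(log2(n)) edges below the root,
so counting node levels inclusive of root and leaves gives ceil(log2(n)) + 1 levels.
log2(4) = 2.0000
ceil(2.0000) = 2
levels = 2 + 1 = 3

3


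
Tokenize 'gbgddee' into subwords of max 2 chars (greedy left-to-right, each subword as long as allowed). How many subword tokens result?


'gbgddee' has 7 characters.
Chunking with max size 2:
  Chunk 1: 'gb' (positions 0-1)
  Chunk 2: 'gd' (positions 2-3)
  Chunk 3: 'de' (positions 4-5)
  Chunk 4: 'e' (positions 6-6)
Total chunks: ceil(7 / 2) = 4

4


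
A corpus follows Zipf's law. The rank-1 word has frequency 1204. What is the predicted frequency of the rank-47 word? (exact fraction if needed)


Zipf's law: freq(rank) = f1 / rank
f1 = 1204, rank = 47
freq = 1204 / 47
GCD(1204, 47) = 1
Simplified: 1204/47

1204/47


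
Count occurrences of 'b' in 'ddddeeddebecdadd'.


Scanning 'ddddeeddebecdadd' for 'b':
  Position 9: 'b' -> MATCH (count: 1)
Total occurrences of 'b': 1

1


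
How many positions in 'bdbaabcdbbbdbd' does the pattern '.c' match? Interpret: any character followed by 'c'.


Pattern: .c means any character followed by 'c'.
Scanning 'bdbaabcdbbbdbd' position-by-position:
  Pos 0: window 'bd' -> no
  Pos 1: window 'db' -> no
  Pos 2: window 'ba' -> no
  Pos 3: window 'aa' -> no
  Pos 4: window 'ab' -> no
  Pos 5: window 'bc' -> MATCH
  Pos 6: window 'cd' -> no
  Pos 7: window 'db' -> no
  Pos 8: window 'bb' -> no
  Pos 9: window 'bb' -> no
  Pos 10: window 'bd' -> no
  Pos 11: window 'db' -> no
  Pos 12: window 'bd' -> no
  Pos 13: window 'd' -> no
Total matches: 1

1


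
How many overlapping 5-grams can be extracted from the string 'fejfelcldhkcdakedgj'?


String 'fejfelcldhkcdakedgj' has length L = 19.
Number of overlapping n-grams = L - n + 1
Substituting: 19 - 5 + 1 = 15

15


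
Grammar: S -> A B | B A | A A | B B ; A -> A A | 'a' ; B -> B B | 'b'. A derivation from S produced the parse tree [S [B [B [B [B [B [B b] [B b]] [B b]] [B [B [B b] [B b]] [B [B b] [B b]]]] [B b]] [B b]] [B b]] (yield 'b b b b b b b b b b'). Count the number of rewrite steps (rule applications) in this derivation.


Every bracketed nonterminal node [X ...] in the tree is produced by exactly one rule application.
Reading the tree off as a leftmost derivation:
  Step 1: S  =>  B B   (applied S -> B B)
  Step 2: B B  =>  B B B   (applied B -> B B)
  Step 3: B B B  =>  B B B B   (applied B -> B B)
  Step 4: B B B B  =>  B B B B B   (applied B -> B B)
  Step 5: B B B B B  =>  B B B B B B   (applied B -> B B)
  Step 6: B B B B B B  =>  B B B B B B B   (applied B -> B B)
  Step 7: B B B B B B B  =>  b B B B B B B   (applied B -> b)
  Step 8: b B B B B B B  =>  b b B B B B B   (applied B -> b)
  Step 9: b b B B B B B  =>  b b b B B B B   (applied B -> b)
  Step 10: b b b B B B B  =>  b b b B B B B B   (applied B -> B B)
  Step 11: b b b B B B B B  =>  b b b B B B B B B   (applied B -> B B)
  Step 12: b b b B B B B B B  =>  b b b b B B B B B   (applied B -> b)
  Step 13: b b b b B B B B B  =>  b b b b b B B B B   (applied B -> b)
  Step 14: b b b b b B B B B  =>  b b b b b B B B B B   (applied B -> B B)
  Step 15: b b b b b B B B B B  =>  b b b b b b B B B B   (applied B -> b)
  Step 16: b b b b b b B B B B  =>  b b b b b b b B B B   (applied B -> b)
  Step 17: b b b b b b b B B B  =>  b b b b b b b b B B   (applied B -> b)
  Step 18: b b b b b b b b B B  =>  b b b b b b b b b B   (applied B -> b)
  Step 19: b b b b b b b b b B  =>  b b b b b b b b b b   (applied B -> b)
Final yield: b b b b b b b b b b
Total rewrite steps: 19

19


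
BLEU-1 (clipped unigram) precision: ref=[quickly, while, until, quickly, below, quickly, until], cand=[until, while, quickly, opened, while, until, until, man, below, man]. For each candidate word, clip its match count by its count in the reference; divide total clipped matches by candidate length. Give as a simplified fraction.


Reference word counts: {'below': 1, 'quickly': 3, 'until': 2, 'while': 1}
Checking each candidate word (with clipping):
  'until' -> in reference (ref count 2, used 1/2) -> match (matches: 1)
  'while' -> in reference (ref count 1, used 1/1) -> match (matches: 2)
  'quickly' -> in reference (ref count 3, used 1/3) -> match (matches: 3)
  'opened' -> not in reference -> no match (matches: 3)
  'while' -> ref count 1 already used up (1/1) -> clipped, no match (matches: 3)
  'until' -> in reference (ref count 2, used 2/2) -> match (matches: 4)
  'until' -> ref count 2 already used up (2/2) -> clipped, no match (matches: 4)
  'man' -> not in reference -> no match (matches: 4)
  'below' -> in reference (ref count 1, used 1/1) -> match (matches: 5)
  'man' -> not in reference -> no match (matches: 5)
Clipped matches: 5, Candidate length: 10
Precision = 5/10 = 1/2

1/2


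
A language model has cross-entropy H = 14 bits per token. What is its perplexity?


Perplexity formula: PP = 2^H
H = 14
PP = 2^14
PP = 2^14 = 16384

16384


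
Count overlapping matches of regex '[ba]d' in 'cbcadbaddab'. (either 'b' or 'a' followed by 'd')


Pattern: [ba]d means either 'b' or 'a' followed by 'd'.
Scanning 'cbcadbaddab' position-by-position:
  Pos 0: window 'cb' -> no
  Pos 1: window 'bc' -> no
  Pos 2: window 'ca' -> no
  Pos 3: window 'ad' -> MATCH
  Pos 4: window 'db' -> no
  Pos 5: window 'ba' -> no
  Pos 6: window 'ad' -> MATCH
  Pos 7: window 'dd' -> no
  Pos 8: window 'da' -> no
  Pos 9: window 'ab' -> no
  Pos 10: window 'b' -> no
Total matches: 2

2


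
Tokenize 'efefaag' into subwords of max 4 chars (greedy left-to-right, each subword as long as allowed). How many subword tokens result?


'efefaag' has 7 characters.
Chunking with max size 4:
  Chunk 1: 'efef' (positions 0-3)
  Chunk 2: 'aag' (positions 4-6)
Total chunks: ceil(7 / 4) = 2

2


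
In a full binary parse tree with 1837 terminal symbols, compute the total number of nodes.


Leaf nodes (terminals): 1837
Internal nodes = n - 1 = 1837 - 1 = 1836
Total = leaves + internal = 1837 + 1836 = 3673

3673


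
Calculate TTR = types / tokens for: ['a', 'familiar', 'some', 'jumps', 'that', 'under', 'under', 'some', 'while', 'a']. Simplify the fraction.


Tokens: 10
Unique types: ('a', 'familiar', 'jumps', 'some', 'that', 'under', 'while') = 7
TTR = 7/10
Already in lowest terms.

7/10


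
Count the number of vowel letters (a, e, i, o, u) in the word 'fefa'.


Scanning each character of 'fefa':
  Position 1: 'f' -> consonant (running count: 0)
  Position 2: 'e' -> vowel (running count: 1)
  Position 3: 'f' -> consonant (running count: 1)
  Position 4: 'a' -> vowel (running count: 2)
Total vowels: 2

2


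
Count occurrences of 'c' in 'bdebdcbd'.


Scanning 'bdebdcbd' for 'c':
  Position 5: 'c' -> MATCH (count: 1)
Total occurrences of 'c': 1

1


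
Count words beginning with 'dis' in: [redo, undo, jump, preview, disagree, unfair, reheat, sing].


Checking each word for prefix 'dis':
  'redo' -> no (count: 0)
  'undo' -> no (count: 0)
  'jump' -> no (count: 0)
  'preview' -> no (count: 0)
  'disagree' -> YES, starts with 'dis' (count: 1)
  'unfair' -> no (count: 1)
  'reheat' -> no (count: 1)
  'sing' -> no (count: 1)
Total with prefix 'dis': 1

1


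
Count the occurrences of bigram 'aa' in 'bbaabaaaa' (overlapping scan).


Scanning 'bbaabaaaa' for bigram 'aa':
  Position 0: 'bb' -> no
  Position 1: 'ba' -> no
  Position 2: 'aa' -> MATCH
  Position 3: 'ab' -> no
  Position 4: 'ba' -> no
  Position 5: 'aa' -> MATCH
  Position 6: 'aa' -> MATCH
  Position 7: 'aa' -> MATCH
Total matches: 4

4


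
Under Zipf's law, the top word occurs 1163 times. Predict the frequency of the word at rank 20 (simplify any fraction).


Zipf's law: freq(rank) = f1 / rank
f1 = 1163, rank = 20
freq = 1163 / 20
GCD(1163, 20) = 1
Simplified: 1163/20

1163/20


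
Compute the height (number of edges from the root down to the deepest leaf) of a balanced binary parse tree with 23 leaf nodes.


In a balanced binary tree with n leaves the deepest leaf is ceil(log2(n)) edges below the root.
log2(23) = 4.5236
ceil(4.5236) = 5
height (edges) = 5

5


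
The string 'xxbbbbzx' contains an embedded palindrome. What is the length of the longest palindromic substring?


Scanning 'xxbbbbzx' for palindromic substrings.
Substring at positions 2-5: 'bbbb'.
Check: reverse('bbbb') = 'bbbb' -> palindrome confirmed.
Neighbouring characters ('x' / 'z') break symmetry, so it cannot extend further.
No longer palindromic substring exists; longest length = 4

4


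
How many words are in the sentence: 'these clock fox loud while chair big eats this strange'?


Counting words by splitting on spaces:
  Word 1: 'these'
  Word 2: 'clock'
  Word 3: 'fox'
  Word 4: 'loud'
  Word 5: 'while'
  Word 6: 'chair'
  Word 7: 'big'
  Word 8: 'eats'
  Word 9: 'this'
  Word 10: 'strange'
Total words: 10

10


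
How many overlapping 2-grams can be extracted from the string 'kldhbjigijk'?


String 'kldhbjigijk' has length L = 11.
Number of overlapping n-grams = L - n + 1
Substituting: 11 - 2 + 1 = 10

10


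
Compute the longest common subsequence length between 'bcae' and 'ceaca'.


DP table for LCS of 'bcae' and 'ceaca':
       c  e  a  c  a
    0  0  0  0  0  0
  b 0  0  0  0  0  0
  c 0  1  1  1  1  1
  a 0  1  1  2  2  2
  e 0  1  2  2  2  2
LCS: 'ca'
LCS length = 2

2


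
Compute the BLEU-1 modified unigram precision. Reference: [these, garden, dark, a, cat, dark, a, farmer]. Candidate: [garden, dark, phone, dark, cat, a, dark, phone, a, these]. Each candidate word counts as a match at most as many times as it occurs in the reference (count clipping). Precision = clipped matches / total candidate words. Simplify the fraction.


Reference word counts: {'a': 2, 'cat': 1, 'dark': 2, 'farmer': 1, 'garden': 1, 'these': 1}
Checking each candidate word (with clipping):
  'garden' -> in reference (ref count 1, used 1/1) -> match (matches: 1)
  'dark' -> in reference (ref count 2, used 1/2) -> match (matches: 2)
  'phone' -> not in reference -> no match (matches: 2)
  'dark' -> in reference (ref count 2, used 2/2) -> match (matches: 3)
  'cat' -> in reference (ref count 1, used 1/1) -> match (matches: 4)
  'a' -> in reference (ref count 2, used 1/2) -> match (matches: 5)
  'dark' -> ref count 2 already used up (2/2) -> clipped, no match (matches: 5)
  'phone' -> not in reference -> no match (matches: 5)
  'a' -> in reference (ref count 2, used 2/2) -> match (matches: 6)
  'these' -> in reference (ref count 1, used 1/1) -> match (matches: 7)
Clipped matches: 7, Candidate length: 10
Precision = 7/10

7/10


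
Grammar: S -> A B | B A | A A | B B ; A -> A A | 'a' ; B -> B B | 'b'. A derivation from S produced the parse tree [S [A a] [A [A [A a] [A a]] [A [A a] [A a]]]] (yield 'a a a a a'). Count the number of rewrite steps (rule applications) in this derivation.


Every bracketed nonterminal node [X ...] in the tree is produced by exactly one rule application.
Reading the tree off as a leftmost derivation:
  Step 1: S  =>  A A   (applied S -> A A)
  Step 2: A A  =>  a A   (applied A -> a)
  Step 3: a A  =>  a A A   (applied A -> A A)
  Step 4: a A A  =>  a A A A   (applied A -> A A)
  Step 5: a A A A  =>  a a A A   (applied A -> a)
  Step 6: a a A A  =>  a a a A   (applied A -> a)
  Step 7: a a a A  =>  a a a A A   (applied A -> A A)
  Step 8: a a a A A  =>  a a a a A   (applied A -> a)
  Step 9: a a a a A  =>  a a a a a   (applied A -> a)
Final yield: a a a a a
Total rewrite steps: 9

9


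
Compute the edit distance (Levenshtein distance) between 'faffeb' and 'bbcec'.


Building DP table for s1='faffeb' (len 6) and s2='bbcec' (len 5):
       b  b  c  e  c
    0  1  2  3  4  5
  f 1  1  2  3  4  5
  a 2  2  2  3  4  5
  f 3  3  3  3  4  5
  f 4  4  4  4  4  5
  e 5  5  5  5  4  5
  b 6  5  5  6  5  5
Edit distance = dp[6][5] = 5

5


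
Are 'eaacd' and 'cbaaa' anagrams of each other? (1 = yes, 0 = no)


Sort characters of 'eaacd': 'aacde'
Sort characters of 'cbaaa': 'aaabc'
Sorted forms differ -> they are NOT anagrams
Result: 0

0


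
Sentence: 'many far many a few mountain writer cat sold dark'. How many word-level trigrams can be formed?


Word trigrams from [10] words:
  Trigram 1: (many far many)
  Trigram 2: (far many a)
  Trigram 3: (many a few)
  Trigram 4: (a few mountain)
  Trigram 5: (few mountain writer)
  Trigram 6: (mountain writer cat)
  Trigram 7: (writer cat sold)
  Trigram 8: (cat sold dark)
Total word trigrams: 10 - 2 = 8

8


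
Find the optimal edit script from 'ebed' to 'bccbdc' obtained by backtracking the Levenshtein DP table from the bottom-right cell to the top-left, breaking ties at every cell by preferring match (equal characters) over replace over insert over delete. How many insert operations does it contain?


Edit distance = 5. Backtracking from cell (4, 6) with preference match > replace > insert > delete,
then listing the resulting alignment 'ebed' -> 'bccbdc' left to right:
  Step 1: insert 'b' [insertion #1]
  Step 2: insert 'c' [insertion #2]
  Step 3: replace e->c
  Step 4: keep 'b'
  Step 5: replace e->d
  Step 6: replace d->c
Total insertions: 2

2


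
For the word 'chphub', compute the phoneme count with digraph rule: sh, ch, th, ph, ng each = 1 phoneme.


Parsing 'chphub' greedily, digraphs first:
  'ch' -> digraph (1 consonant phoneme) (phonemes so far: 1)
  'ph' -> digraph (1 consonant phoneme) (phonemes so far: 2)
  'u' -> vowel phoneme (phonemes so far: 3)
  'b' -> consonant phoneme (phonemes so far: 4)
Total phonemes: 4

4


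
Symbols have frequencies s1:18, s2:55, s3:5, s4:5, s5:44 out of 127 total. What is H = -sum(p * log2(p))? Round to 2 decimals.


Computing entropy H = -sum(p_i * log2(p_i)):
  s1: p = 18/127 = 0.1417, -p*log2(p) = 0.3995
  s2: p = 55/127 = 0.4331, -p*log2(p) = 0.5229
  s3: p = 5/127 = 0.0394, -p*log2(p) = 0.1837
  s4: p = 5/127 = 0.0394, -p*log2(p) = 0.1837
  s5: p = 44/127 = 0.3465, -p*log2(p) = 0.5298
H = sum of terms = 1.8196
Rounded to 2 decimals: 1.82

1.82


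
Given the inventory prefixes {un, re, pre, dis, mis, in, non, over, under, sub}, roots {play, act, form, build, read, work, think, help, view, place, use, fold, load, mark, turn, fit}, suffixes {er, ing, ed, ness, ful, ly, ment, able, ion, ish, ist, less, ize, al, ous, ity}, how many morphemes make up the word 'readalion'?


Segmenting 'readalion' against the inventory:
  'read' -> root (morpheme 1)
  'al' -> suffix (morpheme 2)
  'ion' -> suffix (morpheme 3)
Total morphemes: 3

3


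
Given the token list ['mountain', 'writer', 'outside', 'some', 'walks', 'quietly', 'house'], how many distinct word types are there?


Listing all tokens and tracking unique types:
  Token 1: 'mountain' -> NEW (unique so far: 1)
  Token 2: 'writer' -> NEW (unique so far: 2)
  Token 3: 'outside' -> NEW (unique so far: 3)
  Token 4: 'some' -> NEW (unique so far: 4)
  Token 5: 'walks' -> NEW (unique so far: 5)
  Token 6: 'quietly' -> NEW (unique so far: 6)
  Token 7: 'house' -> NEW (unique so far: 7)
Unique types: ('house', 'mountain', 'outside', 'quietly', 'some', 'walks', 'writer')
Vocabulary size: 7

7


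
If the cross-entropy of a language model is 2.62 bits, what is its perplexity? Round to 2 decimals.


Perplexity formula: PP = 2^H
H = 2.62
PP = 2^2.62
Decompose: 2^2.62 = 2^2 * 2^0.62
2^2 = 4, 2^0.62 ~ 1.5368752
PP ~ 4 * 1.5368752 = 6.1475008
Rounded to 2 decimals: 6.15

6.15


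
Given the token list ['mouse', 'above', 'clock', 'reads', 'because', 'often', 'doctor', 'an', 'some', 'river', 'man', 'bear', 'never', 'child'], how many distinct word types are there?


Listing all tokens and tracking unique types:
  Token 1: 'mouse' -> NEW (unique so far: 1)
  Token 2: 'above' -> NEW (unique so far: 2)
  Token 3: 'clock' -> NEW (unique so far: 3)
  Token 4: 'reads' -> NEW (unique so far: 4)
  Token 5: 'because' -> NEW (unique so far: 5)
  Token 6: 'often' -> NEW (unique so far: 6)
  Token 7: 'doctor' -> NEW (unique so far: 7)
  Token 8: 'an' -> NEW (unique so far: 8)
  Token 9: 'some' -> NEW (unique so far: 9)
  Token 10: 'river' -> NEW (unique so far: 10)
  Token 11: 'man' -> NEW (unique so far: 11)
  Token 12: 'bear' -> NEW (unique so far: 12)
  Token 13: 'never' -> NEW (unique so far: 13)
  Token 14: 'child' -> NEW (unique so far: 14)
Unique types: ('above', 'an', 'bear', 'because', 'child', 'clock', 'doctor', 'man', 'mouse', 'never', 'often', 'reads', 'river', 'some')
Vocabulary size: 14

14


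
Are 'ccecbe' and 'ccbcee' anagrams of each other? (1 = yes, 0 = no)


Sort characters of 'ccecbe': 'bcccee'
Sort characters of 'ccbcee': 'bcccee'
Sorted forms match -> they ARE anagrams
Result: 1

1


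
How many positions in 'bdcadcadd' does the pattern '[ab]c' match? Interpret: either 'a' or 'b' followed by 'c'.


Pattern: [ab]c means either 'a' or 'b' followed by 'c'.
Scanning 'bdcadcadd' position-by-position:
  Pos 0: window 'bd' -> no
  Pos 1: window 'dc' -> no
  Pos 2: window 'ca' -> no
  Pos 3: window 'ad' -> no
  Pos 4: window 'dc' -> no
  Pos 5: window 'ca' -> no
  Pos 6: window 'ad' -> no
  Pos 7: window 'dd' -> no
  Pos 8: window 'd' -> no
Total matches: 0

0


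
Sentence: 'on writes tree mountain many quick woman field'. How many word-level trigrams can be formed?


Word trigrams from [8] words:
  Trigram 1: (on writes tree)
  Trigram 2: (writes tree mountain)
  Trigram 3: (tree mountain many)
  Trigram 4: (mountain many quick)
  Trigram 5: (many quick woman)
  Trigram 6: (quick woman field)
Total word trigrams: 8 - 2 = 6

6


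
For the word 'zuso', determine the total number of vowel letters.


Scanning each character of 'zuso':
  Position 1: 'z' -> consonant (running count: 0)
  Position 2: 'u' -> vowel (running count: 1)
  Position 3: 's' -> consonant (running count: 1)
  Position 4: 'o' -> vowel (running count: 2)
Total vowels: 2

2


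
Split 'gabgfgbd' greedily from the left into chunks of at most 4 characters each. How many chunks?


'gabgfgbd' has 8 characters.
Chunking with max size 4:
  Chunk 1: 'gabg' (positions 0-3)
  Chunk 2: 'fgbd' (positions 4-7)
Total chunks: ceil(8 / 4) = 2

2


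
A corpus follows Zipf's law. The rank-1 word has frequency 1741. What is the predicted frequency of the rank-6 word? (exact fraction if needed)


Zipf's law: freq(rank) = f1 / rank
f1 = 1741, rank = 6
freq = 1741 / 6
GCD(1741, 6) = 1
Simplified: 1741/6

1741/6


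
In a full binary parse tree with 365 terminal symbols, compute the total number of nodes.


Leaf nodes (terminals): 365
Internal nodes = n - 1 = 365 - 1 = 364
Total = leaves + internal = 365 + 364 = 729

729


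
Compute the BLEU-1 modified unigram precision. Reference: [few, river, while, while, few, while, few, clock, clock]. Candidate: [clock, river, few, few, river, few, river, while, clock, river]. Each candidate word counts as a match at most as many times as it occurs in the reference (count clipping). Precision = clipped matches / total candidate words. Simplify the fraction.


Reference word counts: {'clock': 2, 'few': 3, 'river': 1, 'while': 3}
Checking each candidate word (with clipping):
  'clock' -> in reference (ref count 2, used 1/2) -> match (matches: 1)
  'river' -> in reference (ref count 1, used 1/1) -> match (matches: 2)
  'few' -> in reference (ref count 3, used 1/3) -> match (matches: 3)
  'few' -> in reference (ref count 3, used 2/3) -> match (matches: 4)
  'river' -> ref count 1 already used up (1/1) -> clipped, no match (matches: 4)
  'few' -> in reference (ref count 3, used 3/3) -> match (matches: 5)
  'river' -> ref count 1 already used up (1/1) -> clipped, no match (matches: 5)
  'while' -> in reference (ref count 3, used 1/3) -> match (matches: 6)
  'clock' -> in reference (ref count 2, used 2/2) -> match (matches: 7)
  'river' -> ref count 1 already used up (1/1) -> clipped, no match (matches: 7)
Clipped matches: 7, Candidate length: 10
Precision = 7/10

7/10


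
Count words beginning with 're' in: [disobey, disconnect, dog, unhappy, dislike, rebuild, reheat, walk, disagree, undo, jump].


Checking each word for prefix 're':
  'disobey' -> no (count: 0)
  'disconnect' -> no (count: 0)
  'dog' -> no (count: 0)
  'unhappy' -> no (count: 0)
  'dislike' -> no (count: 0)
  'rebuild' -> YES, starts with 're' (count: 1)
  'reheat' -> YES, starts with 're' (count: 2)
  'walk' -> no (count: 2)
  'disagree' -> no (count: 2)
  'undo' -> no (count: 2)
  'jump' -> no (count: 2)
Total with prefix 're': 2

2


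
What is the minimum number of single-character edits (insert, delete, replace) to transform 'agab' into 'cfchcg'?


Building DP table for s1='agab' (len 4) and s2='cfchcg' (len 6):
       c  f  c  h  c  g
    0  1  2  3  4  5  6
  a 1  1  2  3  4  5  6
  g 2  2  2  3  4  5  5
  a 3  3  3  3  4  5  6
  b 4  4  4  4  4  5  6
Edit distance = dp[4][6] = 6

6


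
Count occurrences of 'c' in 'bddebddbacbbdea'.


Scanning 'bddebddbacbbdea' for 'c':
  Position 9: 'c' -> MATCH (count: 1)
Total occurrences of 'c': 1

1


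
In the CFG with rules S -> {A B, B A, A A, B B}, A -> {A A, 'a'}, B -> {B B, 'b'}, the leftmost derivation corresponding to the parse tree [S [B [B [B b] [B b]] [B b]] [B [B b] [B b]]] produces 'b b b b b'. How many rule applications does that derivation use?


Every bracketed nonterminal node [X ...] in the tree is produced by exactly one rule application.
Reading the tree off as a leftmost derivation:
  Step 1: S  =>  B B   (applied S -> B B)
  Step 2: B B  =>  B B B   (applied B -> B B)
  Step 3: B B B  =>  B B B B   (applied B -> B B)
  Step 4: B B B B  =>  b B B B   (applied B -> b)
  Step 5: b B B B  =>  b b B B   (applied B -> b)
  Step 6: b b B B  =>  b b b B   (applied B -> b)
  Step 7: b b b B  =>  b b b B B   (applied B -> B B)
  Step 8: b b b B B  =>  b b b b B   (applied B -> b)
  Step 9: b b b b B  =>  b b b b b   (applied B -> b)
Final yield: b b b b b
Total rewrite steps: 9

9


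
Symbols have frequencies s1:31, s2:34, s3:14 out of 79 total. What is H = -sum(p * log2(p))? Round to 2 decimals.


Computing entropy H = -sum(p_i * log2(p_i)):
  s1: p = 31/79 = 0.3924, -p*log2(p) = 0.5296
  s2: p = 34/79 = 0.4304, -p*log2(p) = 0.5235
  s3: p = 14/79 = 0.1772, -p*log2(p) = 0.4424
H = sum of terms = 1.4955
Rounded to 2 decimals: 1.50

1.50


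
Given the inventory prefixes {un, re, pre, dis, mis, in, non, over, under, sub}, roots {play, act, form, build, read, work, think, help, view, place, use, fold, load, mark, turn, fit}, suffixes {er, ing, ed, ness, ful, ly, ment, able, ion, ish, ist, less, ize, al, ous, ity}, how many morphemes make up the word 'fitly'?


Segmenting 'fitly' against the inventory:
  'fit' -> root (morpheme 1)
  'ly' -> suffix (morpheme 2)
Total morphemes: 2

2


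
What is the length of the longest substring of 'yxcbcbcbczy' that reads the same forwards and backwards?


Scanning 'yxcbcbcbczy' for palindromic substrings.
Substring at positions 2-8: 'cbcbcbc'.
Check: reverse('cbcbcbc') = 'cbcbcbc' -> palindrome confirmed.
Neighbouring characters ('x' / 'z') break symmetry, so it cannot extend further.
No longer palindromic substring exists; longest length = 7

7


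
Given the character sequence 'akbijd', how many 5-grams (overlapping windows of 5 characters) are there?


String 'akbijd' has length L = 6.
Number of overlapping n-grams = L - n + 1
Substituting: 6 - 5 + 1 = 2

2


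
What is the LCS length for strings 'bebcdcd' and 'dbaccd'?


DP table for LCS of 'bebcdcd' and 'dbaccd':
       d  b  a  c  c  d
    0  0  0  0  0  0  0
  b 0  0  1  1  1  1  1
  e 0  0  1  1  1  1  1
  b 0  0  1  1  1  1  1
  c 0  0  1  1  2  2  2
  d 0  1  1  1  2  2  3
  c 0  1  1  1  2  3  3
  d 0  1  1  1  2  3  4
LCS: 'bccd'
LCS length = 4

4


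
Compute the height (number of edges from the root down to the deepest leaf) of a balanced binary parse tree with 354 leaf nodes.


In a balanced binary tree with n leaves the deepest leaf is ceil(log2(n)) edges below the root.
log2(354) = 8.4676
ceil(8.4676) = 9
height (edges) = 9

9


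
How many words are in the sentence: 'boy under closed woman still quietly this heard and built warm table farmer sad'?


Counting words by splitting on spaces:
  Word 1: 'boy'
  Word 2: 'under'
  Word 3: 'closed'
  Word 4: 'woman'
  Word 5: 'still'
  Word 6: 'quietly'
  Word 7: 'this'
  Word 8: 'heard'
  Word 9: 'and'
  Word 10: 'built'
  Word 11: 'warm'
  Word 12: 'table'
  Word 13: 'farmer'
  Word 14: 'sad'
Total words: 14

14


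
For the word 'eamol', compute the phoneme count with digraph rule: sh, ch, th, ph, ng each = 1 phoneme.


Parsing 'eamol' greedily, digraphs first:
  'e' -> vowel phoneme (phonemes so far: 1)
  'a' -> vowel phoneme (phonemes so far: 2)
  'm' -> consonant phoneme (phonemes so far: 3)
  'o' -> vowel phoneme (phonemes so far: 4)
  'l' -> consonant phoneme (phonemes so far: 5)
Total phonemes: 5

5


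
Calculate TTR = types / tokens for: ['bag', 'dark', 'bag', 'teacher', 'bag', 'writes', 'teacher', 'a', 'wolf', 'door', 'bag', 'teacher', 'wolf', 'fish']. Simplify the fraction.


Tokens: 14
Unique types: ('a', 'bag', 'dark', 'door', 'fish', 'teacher', 'wolf', 'writes') = 8
TTR = 8/14
Simplify: divide both by 2 -> 4/7
TTR = 4/7

4/7


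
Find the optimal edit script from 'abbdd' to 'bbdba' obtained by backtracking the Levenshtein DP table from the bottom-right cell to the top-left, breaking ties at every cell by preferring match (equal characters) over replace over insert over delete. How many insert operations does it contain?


Edit distance = 3. Backtracking from cell (5, 5) with preference match > replace > insert > delete,
then listing the resulting alignment 'abbdd' -> 'bbdba' left to right:
  Step 1: delete 'a'
  Step 2: keep 'b'
  Step 3: keep 'b'
  Step 4: keep 'd'
  Step 5: insert 'b' [insertion #1]
  Step 6: replace d->a
Total insertions: 1

1


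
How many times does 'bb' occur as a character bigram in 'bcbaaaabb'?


Scanning 'bcbaaaabb' for bigram 'bb':
  Position 0: 'bc' -> no
  Position 1: 'cb' -> no
  Position 2: 'ba' -> no
  Position 3: 'aa' -> no
  Position 4: 'aa' -> no
  Position 5: 'aa' -> no
  Position 6: 'ab' -> no
  Position 7: 'bb' -> MATCH
Total matches: 1

1


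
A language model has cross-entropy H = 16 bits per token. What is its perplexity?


Perplexity formula: PP = 2^H
H = 16
PP = 2^16
PP = 2^16 = 65536

65536


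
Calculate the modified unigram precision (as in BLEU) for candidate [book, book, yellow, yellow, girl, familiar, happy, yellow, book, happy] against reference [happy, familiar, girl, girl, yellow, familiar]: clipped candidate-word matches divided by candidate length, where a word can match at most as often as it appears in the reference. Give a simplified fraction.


Reference word counts: {'familiar': 2, 'girl': 2, 'happy': 1, 'yellow': 1}
Checking each candidate word (with clipping):
  'book' -> not in reference -> no match (matches: 0)
  'book' -> not in reference -> no match (matches: 0)
  'yellow' -> in reference (ref count 1, used 1/1) -> match (matches: 1)
  'yellow' -> ref count 1 already used up (1/1) -> clipped, no match (matches: 1)
  'girl' -> in reference (ref count 2, used 1/2) -> match (matches: 2)
  'familiar' -> in reference (ref count 2, used 1/2) -> match (matches: 3)
  'happy' -> in reference (ref count 1, used 1/1) -> match (matches: 4)
  'yellow' -> ref count 1 already used up (1/1) -> clipped, no match (matches: 4)
  'book' -> not in reference -> no match (matches: 4)
  'happy' -> ref count 1 already used up (1/1) -> clipped, no match (matches: 4)
Clipped matches: 4, Candidate length: 10
Precision = 4/10 = 2/5

2/5


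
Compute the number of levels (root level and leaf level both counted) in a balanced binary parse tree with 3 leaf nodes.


In a balanced binary tree with n leaves the deepest leaf is ceil(log2(n)) edges below the root,
so counting node levels inclusive of root and leaves gives ceil(log2(n)) + 1 levels.
log2(3) = 1.5850
ceil(1.5850) = 2
levels = 2 + 1 = 3

3


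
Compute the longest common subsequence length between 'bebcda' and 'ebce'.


DP table for LCS of 'bebcda' and 'ebce':
       e  b  c  e
    0  0  0  0  0
  b 0  0  1  1  1
  e 0  1  1  1  2
  b 0  1  2  2  2
  c 0  1  2  3  3
  d 0  1  2  3  3
  a 0  1  2  3  3
LCS: 'ebc'
LCS length = 3

3


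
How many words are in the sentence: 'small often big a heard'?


Counting words by splitting on spaces:
  Word 1: 'small'
  Word 2: 'often'
  Word 3: 'big'
  Word 4: 'a'
  Word 5: 'heard'
Total words: 5

5


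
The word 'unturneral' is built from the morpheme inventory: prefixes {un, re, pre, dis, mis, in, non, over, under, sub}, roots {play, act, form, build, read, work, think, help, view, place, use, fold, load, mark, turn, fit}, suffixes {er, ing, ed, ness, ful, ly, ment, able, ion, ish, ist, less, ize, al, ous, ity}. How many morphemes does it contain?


Segmenting 'unturneral' against the inventory:
  'un' -> prefix (morpheme 1)
  'turn' -> root (morpheme 2)
  'er' -> suffix (morpheme 3)
  'al' -> suffix (morpheme 4)
Total morphemes: 4

4


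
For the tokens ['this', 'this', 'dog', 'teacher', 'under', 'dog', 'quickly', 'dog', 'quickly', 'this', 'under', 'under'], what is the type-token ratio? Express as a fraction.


Tokens: 12
Unique types: ('dog', 'quickly', 'teacher', 'this', 'under') = 5
TTR = 5/12
Already in lowest terms.

5/12


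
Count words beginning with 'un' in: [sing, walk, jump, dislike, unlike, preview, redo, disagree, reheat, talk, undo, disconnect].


Checking each word for prefix 'un':
  'sing' -> no (count: 0)
  'walk' -> no (count: 0)
  'jump' -> no (count: 0)
  'dislike' -> no (count: 0)
  'unlike' -> YES, starts with 'un' (count: 1)
  'preview' -> no (count: 1)
  'redo' -> no (count: 1)
  'disagree' -> no (count: 1)
  'reheat' -> no (count: 1)
  'talk' -> no (count: 1)
  'undo' -> YES, starts with 'un' (count: 2)
  'disconnect' -> no (count: 2)
Total with prefix 'un': 2

2


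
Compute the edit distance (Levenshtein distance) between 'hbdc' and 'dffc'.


Building DP table for s1='hbdc' (len 4) and s2='dffc' (len 4):
       d  f  f  c
    0  1  2  3  4
  h 1  1  2  3  4
  b 2  2  2  3  4
  d 3  2  3  3  4
  c 4  3  3  4  3
Edit distance = dp[4][4] = 3

3


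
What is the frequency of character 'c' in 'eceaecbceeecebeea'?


Scanning 'eceaecbceeecebeea' for 'c':
  Position 1: 'c' -> MATCH (count: 1)
  Position 5: 'c' -> MATCH (count: 2)
  Position 7: 'c' -> MATCH (count: 3)
  Position 11: 'c' -> MATCH (count: 4)
Total occurrences of 'c': 4

4


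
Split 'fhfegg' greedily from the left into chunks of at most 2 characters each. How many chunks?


'fhfegg' has 6 characters.
Chunking with max size 2:
  Chunk 1: 'fh' (positions 0-1)
  Chunk 2: 'fe' (positions 2-3)
  Chunk 3: 'gg' (positions 4-5)
Total chunks: ceil(6 / 2) = 3

3


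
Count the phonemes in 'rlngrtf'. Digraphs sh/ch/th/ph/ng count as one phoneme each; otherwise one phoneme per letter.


Parsing 'rlngrtf' greedily, digraphs first:
  'r' -> consonant phoneme (phonemes so far: 1)
  'l' -> consonant phoneme (phonemes so far: 2)
  'ng' -> digraph (1 consonant phoneme) (phonemes so far: 3)
  'r' -> consonant phoneme (phonemes so far: 4)
  't' -> consonant phoneme (phonemes so far: 5)
  'f' -> consonant phoneme (phonemes so far: 6)
Total phonemes: 6

6


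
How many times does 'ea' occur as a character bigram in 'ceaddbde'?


Scanning 'ceaddbde' for bigram 'ea':
  Position 0: 'ce' -> no
  Position 1: 'ea' -> MATCH
  Position 2: 'ad' -> no
  Position 3: 'dd' -> no
  Position 4: 'db' -> no
  Position 5: 'bd' -> no
  Position 6: 'de' -> no
Total matches: 1

1


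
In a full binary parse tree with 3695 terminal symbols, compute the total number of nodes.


Leaf nodes (terminals): 3695
Internal nodes = n - 1 = 3695 - 1 = 3694
Total = leaves + internal = 3695 + 3694 = 7389

7389


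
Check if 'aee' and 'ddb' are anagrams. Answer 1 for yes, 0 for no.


Sort characters of 'aee': 'aee'
Sort characters of 'ddb': 'bdd'
Sorted forms differ -> they are NOT anagrams
Result: 0

0


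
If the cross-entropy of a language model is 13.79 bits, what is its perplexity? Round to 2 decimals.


Perplexity formula: PP = 2^H
H = 13.79
PP = 2^13.79
Decompose: 2^13.79 = 2^13 * 2^0.79
2^13 = 8192, 2^0.79 ~ 1.7290745
PP ~ 8192 * 1.7290745 = 14164.5783040
Rounded to 2 decimals: 14164.58

14164.58


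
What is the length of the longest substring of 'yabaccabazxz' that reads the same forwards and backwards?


Scanning 'yabaccabazxz' for palindromic substrings.
Substring at positions 1-8: 'abaccaba'.
Check: reverse('abaccaba') = 'abaccaba' -> palindrome confirmed.
Neighbouring characters ('y' / 'z') break symmetry, so it cannot extend further.
No longer palindromic substring exists; longest length = 8

8


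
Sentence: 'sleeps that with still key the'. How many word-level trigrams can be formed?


Word trigrams from [6] words:
  Trigram 1: (sleeps that with)
  Trigram 2: (that with still)
  Trigram 3: (with still key)
  Trigram 4: (still key the)
Total word trigrams: 6 - 2 = 4

4


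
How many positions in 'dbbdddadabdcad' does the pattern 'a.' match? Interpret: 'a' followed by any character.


Pattern: a. means 'a' followed by any character.
Scanning 'dbbdddadabdcad' position-by-position:
  Pos 0: window 'db' -> no
  Pos 1: window 'bb' -> no
  Pos 2: window 'bd' -> no
  Pos 3: window 'dd' -> no
  Pos 4: window 'dd' -> no
  Pos 5: window 'da' -> no
  Pos 6: window 'ad' -> MATCH
  Pos 7: window 'da' -> no
  Pos 8: window 'ab' -> MATCH
  Pos 9: window 'bd' -> no
  Pos 10: window 'dc' -> no
  Pos 11: window 'ca' -> no
  Pos 12: window 'ad' -> MATCH
  Pos 13: window 'd' -> no
Total matches: 3

3
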